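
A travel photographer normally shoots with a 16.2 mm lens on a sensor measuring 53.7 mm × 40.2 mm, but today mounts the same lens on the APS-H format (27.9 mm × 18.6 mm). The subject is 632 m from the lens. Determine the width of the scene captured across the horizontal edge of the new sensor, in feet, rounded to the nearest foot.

The focal length stays 16.2 mm; the relevant sensor dimension is now w = 27.9 mm. Object distance dₒ = 632 m = 632000 mm.
Thin-lens field width W = w·(dₒ − f)/f = 27.9 × (632000 − 16.2)/16.2 ≈ 1088416.544 mm = 1088416.544/304.8 ft = 3570.92 ft.

3571 ft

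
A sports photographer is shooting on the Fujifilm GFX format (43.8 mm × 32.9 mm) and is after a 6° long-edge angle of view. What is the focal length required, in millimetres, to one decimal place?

From α = 2·arctan(w/2f) we get f = w / (2·tan(α/2)).
With w = 43.8 mm and α/2 = 3°, tan(α/2) ≈ 0.05241, so f ≈ 43.8 / 0.10482 ≈ 417.8769 mm.

417.9 mm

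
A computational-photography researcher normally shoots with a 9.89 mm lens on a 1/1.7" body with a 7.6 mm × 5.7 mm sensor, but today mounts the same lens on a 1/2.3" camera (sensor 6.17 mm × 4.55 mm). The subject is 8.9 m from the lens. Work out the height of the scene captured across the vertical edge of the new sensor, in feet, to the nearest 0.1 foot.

13.4 ft

The focal length stays 9.89 mm; the relevant sensor dimension is now h = 4.55 mm. Object distance dₒ = 8.9 m = 8900 mm.
Thin-lens field height W = h·(dₒ − f)/f = 4.55 × (8900 − 9.89)/9.89 ≈ 4089.990 mm = 4089.990/304.8 ft = 13.4186 ft.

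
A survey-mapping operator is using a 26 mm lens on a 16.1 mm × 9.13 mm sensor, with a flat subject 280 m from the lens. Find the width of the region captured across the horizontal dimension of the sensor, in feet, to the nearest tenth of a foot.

dₒ: 280 m = 280000 mm.
Similar triangles through the lens centre give W/dₒ = w/dᵢ; with 1/f = 1/dₒ + 1/dᵢ this gives W = w·(dₒ − f)/f.
W = 16.1 mm × (280000 − 26) / 26 = 16.1 × 10768.2308 ≈ 173368.515 mm = 173368.515/304.8 ft = 568.794 ft.

568.8 ft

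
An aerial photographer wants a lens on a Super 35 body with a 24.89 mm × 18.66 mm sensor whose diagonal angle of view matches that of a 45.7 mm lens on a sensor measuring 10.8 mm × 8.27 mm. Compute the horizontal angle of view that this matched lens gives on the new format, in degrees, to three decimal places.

Sensor diagonal = √(10.8² + 8.27²) = √185.0329 ≈ 13.6027 mm.
Sensor diagonal = √(24.89² + 18.66²) = √967.7077 ≈ 31.1080 mm.
Equal diagonal AOV ⇒ f₂ = f₁ · 31.1080/13.6027 = 45.7 × 2.28690 ≈ 104.5114 mm.
Horizontal AOV on the new format = 2·arctan(24.89 / (2 × 104.5114)) = 2·arctan(0.11908) ≈ 13.5814°.

13.581°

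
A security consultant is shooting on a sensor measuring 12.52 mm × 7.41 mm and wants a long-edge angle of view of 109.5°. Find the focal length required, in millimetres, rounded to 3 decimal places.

4.424 mm

From α = 2·arctan(w/2f) we get f = w / (2·tan(α/2)).
With w = 12.52 mm and α/2 = 54.75°, tan(α/2) ≈ 1.41497, so f ≈ 12.52 / 2.82993 ≈ 4.4241 mm.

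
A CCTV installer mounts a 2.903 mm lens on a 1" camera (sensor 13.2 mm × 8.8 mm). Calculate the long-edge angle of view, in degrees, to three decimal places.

Angle of view α = 2·arctan(w/2f) with w = 13.2 mm and f = 2.903 mm.
w/2f = 2.27351; arctan(2.27351) ≈ 66.2578°, so α ≈ 132.5156°.

132.516°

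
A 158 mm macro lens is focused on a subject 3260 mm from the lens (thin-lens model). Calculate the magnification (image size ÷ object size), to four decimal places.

Thin lens: 1/f = 1/dₒ + 1/dᵢ → 1/dᵢ = 1/158 − 1/3260 = 0.0060224 mm⁻¹, so dᵢ ≈ 166.0477 mm.
Magnification m = dᵢ/dₒ = 166.0477/3260 ≈ 0.05093.

0.0509×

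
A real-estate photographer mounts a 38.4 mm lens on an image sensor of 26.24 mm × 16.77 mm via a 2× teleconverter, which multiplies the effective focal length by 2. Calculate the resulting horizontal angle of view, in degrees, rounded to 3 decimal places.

Effective focal length f = 38.4 × 2 = 76.8 mm.
α = 2·arctan(26.24 / (2 × 76.8)) = 2·arctan(0.17083) ≈ 19.3889°.

19.389°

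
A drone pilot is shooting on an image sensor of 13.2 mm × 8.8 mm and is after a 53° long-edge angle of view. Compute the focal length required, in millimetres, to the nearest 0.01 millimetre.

13.24 mm

From α = 2·arctan(w/2f) we get f = w / (2·tan(α/2)).
With w = 13.2 mm and α/2 = 26.5°, tan(α/2) ≈ 0.49858, so f ≈ 13.2 / 0.99716 ≈ 13.2376 mm.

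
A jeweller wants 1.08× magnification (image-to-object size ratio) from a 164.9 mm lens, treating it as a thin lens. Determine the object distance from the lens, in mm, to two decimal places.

With m = dᵢ/dₒ and 1/f = 1/dₒ + 1/dᵢ, substituting dᵢ = m·dₒ gives 1/f = (1 + 1/m)/dₒ, hence dₒ = f·(1 + 1/m).
dₒ = 164.9 × (1 + 1/1.08) = 164.9 × 1.92593 ≈ 317.585 mm.

317.59 mm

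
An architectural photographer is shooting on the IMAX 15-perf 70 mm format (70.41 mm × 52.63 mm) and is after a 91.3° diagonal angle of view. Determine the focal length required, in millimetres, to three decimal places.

Sensor diagonal = √(70.41² + 52.63²) = √7727.4850 ≈ 87.9061 mm.
From α = 2·arctan(d/2f) we get f = d / (2·tan(α/2)).
With d = 87.9061 mm and α/2 = 45.65°, tan(α/2) ≈ 1.02295, so f ≈ 87.9061 / 2.04590 ≈ 42.9669 mm.

42.967 mm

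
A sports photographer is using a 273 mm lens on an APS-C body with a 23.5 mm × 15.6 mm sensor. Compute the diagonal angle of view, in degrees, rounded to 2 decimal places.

Sensor diagonal = √(23.5² + 15.6²) = √795.6100 ≈ 28.2066 mm.
Angle of view α = 2·arctan(d/2f) with d = 28.2066 mm and f = 273 mm.
d/2f = 0.05166; arctan(0.05166) ≈ 2.9573°, so α ≈ 5.9146°.

5.91°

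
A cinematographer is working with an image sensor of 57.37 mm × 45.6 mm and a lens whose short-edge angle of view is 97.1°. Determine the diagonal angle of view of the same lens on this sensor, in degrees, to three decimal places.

122.419°

From the short-edge AOV: f = 45.6 / (2·tan(48.55°)) = 45.6 / 2.26457 ≈ 20.1363 mm.
Sensor diagonal = √(57.37² + 45.6²) = √5370.6769 ≈ 73.2849 mm.
Diagonal AOV = 2·arctan(73.2849 / (2 × 20.1363)) = 2·arctan(1.81972) ≈ 122.4194°.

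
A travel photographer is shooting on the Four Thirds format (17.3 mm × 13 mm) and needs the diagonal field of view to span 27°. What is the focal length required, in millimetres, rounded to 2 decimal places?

Sensor diagonal = √(17.3² + 13²) = √468.2900 ≈ 21.6400 mm.
From α = 2·arctan(d/2f) we get f = d / (2·tan(α/2)).
With d = 21.6400 mm and α/2 = 13.5°, tan(α/2) ≈ 0.24008, so f ≈ 21.6400 / 0.48016 ≈ 45.0686 mm.

45.07 mm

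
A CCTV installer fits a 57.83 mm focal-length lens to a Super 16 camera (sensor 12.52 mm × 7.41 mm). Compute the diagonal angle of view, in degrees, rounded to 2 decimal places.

14.34°

Sensor diagonal = √(12.52² + 7.41²) = √211.6585 ≈ 14.5485 mm.
Angle of view α = 2·arctan(d/2f) with d = 14.5485 mm and f = 57.83 mm.
d/2f = 0.12579; arctan(0.12579) ≈ 7.1694°, so α ≈ 14.3388°.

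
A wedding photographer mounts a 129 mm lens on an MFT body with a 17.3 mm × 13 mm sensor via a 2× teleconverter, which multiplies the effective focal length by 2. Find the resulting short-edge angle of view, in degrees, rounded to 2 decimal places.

2.89°

Effective focal length f = 129 × 2 = 258 mm.
α = 2·arctan(13 / (2 × 258)) = 2·arctan(0.02519) ≈ 2.8864°.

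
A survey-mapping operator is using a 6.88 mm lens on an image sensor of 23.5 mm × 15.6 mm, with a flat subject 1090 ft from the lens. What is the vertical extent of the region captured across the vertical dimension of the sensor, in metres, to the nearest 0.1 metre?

753.3 m

dₒ: 1090 ft × 304.8 mm/ft = 332231.99 mm.
Similar triangles through the lens centre give W/dₒ = h/dᵢ; with 1/f = 1/dₒ + 1/dᵢ this gives W = h·(dₒ − f)/f.
W = 15.6 mm × (332232 − 6.88) / 6.88 = 15.6 × 48288.5333 ≈ 753301.120 mm = 753.301 m.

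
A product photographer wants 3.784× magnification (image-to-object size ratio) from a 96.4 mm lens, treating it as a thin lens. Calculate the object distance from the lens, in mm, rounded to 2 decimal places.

121.88 mm

With m = dᵢ/dₒ and 1/f = 1/dₒ + 1/dᵢ, substituting dᵢ = m·dₒ gives 1/f = (1 + 1/m)/dₒ, hence dₒ = f·(1 + 1/m).
dₒ = 96.4 × (1 + 1/3.784) = 96.4 × 1.26427 ≈ 121.876 mm.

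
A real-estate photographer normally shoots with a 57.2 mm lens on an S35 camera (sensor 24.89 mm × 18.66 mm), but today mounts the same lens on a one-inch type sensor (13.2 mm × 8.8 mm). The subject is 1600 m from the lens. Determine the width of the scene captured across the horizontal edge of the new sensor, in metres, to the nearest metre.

369 m

The focal length stays 57.2 mm; the relevant sensor dimension is now w = 13.2 mm. Object distance dₒ = 1600 m = 1.6e+06 mm.
Thin-lens field width W = w·(dₒ − f)/f = 13.2 × (1.6e+06 − 57.2)/57.2 ≈ 369217.569 mm = 369.218 m.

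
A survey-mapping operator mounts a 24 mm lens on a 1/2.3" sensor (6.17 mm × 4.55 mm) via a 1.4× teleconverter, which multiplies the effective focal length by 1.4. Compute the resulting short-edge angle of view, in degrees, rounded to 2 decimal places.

Effective focal length f = 24 × 1.4 = 33.6 mm.
α = 2·arctan(4.55 / (2 × 33.6)) = 2·arctan(0.06771) ≈ 7.7470°.

7.75°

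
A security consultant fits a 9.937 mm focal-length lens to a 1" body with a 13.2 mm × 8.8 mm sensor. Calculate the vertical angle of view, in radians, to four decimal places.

0.8337 rad

Angle of view α = 2·arctan(h/2f) with h = 8.8 mm and f = 9.937 mm.
h/2f = 0.44279; arctan(0.44279) ≈ 0.4168 rad, so α ≈ 0.8337 rad.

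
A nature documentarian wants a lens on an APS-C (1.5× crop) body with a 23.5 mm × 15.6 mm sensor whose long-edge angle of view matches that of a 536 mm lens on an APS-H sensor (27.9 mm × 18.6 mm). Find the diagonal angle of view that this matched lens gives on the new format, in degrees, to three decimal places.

Equal long-edge AOV ⇒ f₂ = f₁ · 23.5/27.9 = 536 × 0.84229 ≈ 451.4695 mm.
Sensor diagonal = √(23.5² + 15.6²) = √795.6100 ≈ 28.2066 mm.
Diagonal AOV on the new format = 2·arctan(28.2066 / (2 × 451.4695)) = 2·arctan(0.03124) ≈ 3.5785°.

3.579°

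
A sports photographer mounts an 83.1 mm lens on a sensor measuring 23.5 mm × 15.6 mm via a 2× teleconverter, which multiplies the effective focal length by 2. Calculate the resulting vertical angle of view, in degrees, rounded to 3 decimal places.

Effective focal length f = 83.1 × 2 = 166.2 mm.
α = 2·arctan(15.6 / (2 × 166.2)) = 2·arctan(0.04693) ≈ 5.3740°.

5.374°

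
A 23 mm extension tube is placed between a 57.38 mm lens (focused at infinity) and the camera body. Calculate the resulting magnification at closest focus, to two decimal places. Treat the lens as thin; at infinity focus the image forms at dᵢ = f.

0.40×

The tube moves the image plane from f to f + e, so dᵢ = 57.38 + 23 = 80.38 mm. Focus is achieved when 1/f = 1/dₒ + 1/dᵢ, giving dₒ = 1/(1/f − 1/(f+e)).
Magnification m = dᵢ/dₒ = (f+e)·(1/f − 1/(f+e)) = e/f = 23/57.38 ≈ 0.4008.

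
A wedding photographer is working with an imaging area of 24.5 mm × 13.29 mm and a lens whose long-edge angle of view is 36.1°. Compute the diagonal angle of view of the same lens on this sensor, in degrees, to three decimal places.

40.684°

From the long-edge AOV: f = 24.5 / (2·tan(18.05°)) = 24.5 / 0.65177 ≈ 37.5900 mm.
Sensor diagonal = √(24.5² + 13.29²) = √776.8741 ≈ 27.8725 mm.
Diagonal AOV = 2·arctan(27.8725 / (2 × 37.5900)) = 2·arctan(0.37074) ≈ 40.6838°.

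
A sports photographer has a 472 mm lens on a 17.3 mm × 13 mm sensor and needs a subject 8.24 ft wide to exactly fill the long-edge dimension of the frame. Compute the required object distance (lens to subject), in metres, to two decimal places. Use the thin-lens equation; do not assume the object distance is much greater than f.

W: 8.24 ft × 304.8 mm/ft = 2511.55 mm.
Magnification m = w/W = dᵢ/dₒ; combined with 1/f = 1/dₒ + 1/dᵢ this gives dₒ = f·(1 + W/w).
dₒ = 472 mm × (1 + 2511.55/17.3) = 472 × 146.1764 ≈ 68995.266 mm = 68.9953 m.

69.00 m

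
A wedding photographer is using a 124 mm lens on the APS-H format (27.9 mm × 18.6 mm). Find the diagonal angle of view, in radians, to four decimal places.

0.2688 rad

Sensor diagonal = √(27.9² + 18.6²) = √1124.3700 ≈ 33.5316 mm.
Angle of view α = 2·arctan(d/2f) with d = 33.5316 mm and f = 124 mm.
d/2f = 0.13521; arctan(0.13521) ≈ 0.1344 rad, so α ≈ 0.2688 rad.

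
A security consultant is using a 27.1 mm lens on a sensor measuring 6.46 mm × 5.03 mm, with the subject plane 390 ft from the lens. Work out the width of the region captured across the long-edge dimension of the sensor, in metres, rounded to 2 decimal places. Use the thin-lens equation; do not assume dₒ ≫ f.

dₒ: 390 ft × 304.8 mm/ft = 118872.00 mm.
Similar triangles through the lens centre give W/dₒ = w/dᵢ; with 1/f = 1/dₒ + 1/dᵢ this gives W = w·(dₒ − f)/f.
W = 6.46 mm × (118872 − 27.1) / 27.1 = 6.46 × 4385.4205 ≈ 28329.817 mm = 28.3298 m.

28.33 m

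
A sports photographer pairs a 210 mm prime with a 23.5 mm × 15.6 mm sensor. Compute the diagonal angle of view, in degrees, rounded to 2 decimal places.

Sensor diagonal = √(23.5² + 15.6²) = √795.6100 ≈ 28.2066 mm.
Angle of view α = 2·arctan(d/2f) with d = 28.2066 mm and f = 210 mm.
d/2f = 0.06716; arctan(0.06716) ≈ 3.8421°, so α ≈ 7.6843°.

7.68°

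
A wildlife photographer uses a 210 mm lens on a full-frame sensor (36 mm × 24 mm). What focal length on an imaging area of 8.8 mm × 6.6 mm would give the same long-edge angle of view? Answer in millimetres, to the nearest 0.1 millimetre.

Equal angle of view means equal width/f ratio, so f₂ = f₁ · (width₂/width₁) = 210 × 8.8/36.
f₂ = 210 × 0.24444 ≈ 51.333 mm.

51.3 mm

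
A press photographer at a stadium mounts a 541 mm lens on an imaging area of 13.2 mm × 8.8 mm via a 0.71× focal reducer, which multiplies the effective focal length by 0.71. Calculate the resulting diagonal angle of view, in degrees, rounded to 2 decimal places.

2.37°

Effective focal length f = 541 × 0.71 = 384.11 mm.
Sensor diagonal = √(13.2² + 8.8²) = √251.6800 ≈ 15.8644 mm.
α = 2·arctan(15.864 / (2 × 384.11)) = 2·arctan(0.02065) ≈ 2.3661°.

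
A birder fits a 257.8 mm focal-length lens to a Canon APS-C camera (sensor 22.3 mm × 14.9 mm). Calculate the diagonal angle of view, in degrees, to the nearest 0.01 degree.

Sensor diagonal = √(22.3² + 14.9²) = √719.3000 ≈ 26.8198 mm.
Angle of view α = 2·arctan(d/2f) with d = 26.8198 mm and f = 257.8 mm.
d/2f = 0.05202; arctan(0.05202) ≈ 2.9776°, so α ≈ 5.9553°.

5.96°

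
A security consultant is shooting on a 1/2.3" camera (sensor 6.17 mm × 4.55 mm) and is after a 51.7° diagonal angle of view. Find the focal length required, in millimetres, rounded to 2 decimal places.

7.91 mm

Sensor diagonal = √(6.17² + 4.55²) = √58.7714 ≈ 7.6663 mm.
From α = 2·arctan(d/2f) we get f = d / (2·tan(α/2)).
With d = 7.6663 mm and α/2 = 25.85°, tan(α/2) ≈ 0.48450, so f ≈ 7.6663 / 0.96899 ≈ 7.9116 mm.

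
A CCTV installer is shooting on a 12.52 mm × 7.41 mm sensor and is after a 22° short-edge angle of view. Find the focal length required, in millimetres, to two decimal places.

From α = 2·arctan(h/2f) we get f = h / (2·tan(α/2)).
With h = 7.41 mm and α/2 = 11°, tan(α/2) ≈ 0.19438, so f ≈ 7.41 / 0.38876 ≈ 19.0606 mm.

19.06 mm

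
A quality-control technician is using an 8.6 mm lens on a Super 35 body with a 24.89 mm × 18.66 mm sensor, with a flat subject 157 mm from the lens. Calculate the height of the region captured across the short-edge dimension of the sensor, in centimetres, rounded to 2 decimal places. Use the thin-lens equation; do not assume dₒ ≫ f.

32.20 cm

Similar triangles through the lens centre give W/dₒ = h/dᵢ; with 1/f = 1/dₒ + 1/dᵢ this gives W = h·(dₒ − f)/f.
W = 18.66 mm × (157 − 8.6) / 8.6 = 18.66 × 17.2558 ≈ 321.993 mm = 32.1993 cm.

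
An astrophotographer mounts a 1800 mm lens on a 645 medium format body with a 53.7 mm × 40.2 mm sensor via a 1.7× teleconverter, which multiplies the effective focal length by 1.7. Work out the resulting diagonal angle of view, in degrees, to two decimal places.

1.26°

Effective focal length f = 1800 × 1.7 = 3060 mm.
Sensor diagonal = √(53.7² + 40.2²) = √4499.7300 ≈ 67.0800 mm.
α = 2·arctan(67.080 / (2 × 3060)) = 2·arctan(0.01096) ≈ 1.2560°.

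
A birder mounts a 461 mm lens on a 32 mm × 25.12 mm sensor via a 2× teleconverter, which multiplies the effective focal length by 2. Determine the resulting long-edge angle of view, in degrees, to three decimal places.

1.988°

Effective focal length f = 461 × 2 = 922 mm.
α = 2·arctan(32 / (2 × 922)) = 2·arctan(0.01735) ≈ 1.9884°.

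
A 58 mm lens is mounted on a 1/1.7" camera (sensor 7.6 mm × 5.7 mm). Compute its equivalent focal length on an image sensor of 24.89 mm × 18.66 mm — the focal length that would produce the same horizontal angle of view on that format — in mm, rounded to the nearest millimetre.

190 mm

Equal angle of view means equal width/f ratio, so f₂ = f₁ · (width₂/width₁) = 58 × 24.89/7.6.
f₂ = 58 × 3.27500 ≈ 189.950 mm.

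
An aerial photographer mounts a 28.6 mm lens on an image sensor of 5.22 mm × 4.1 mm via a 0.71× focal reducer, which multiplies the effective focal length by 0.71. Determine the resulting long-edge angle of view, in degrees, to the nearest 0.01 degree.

14.65°

Effective focal length f = 28.6 × 0.71 = 20.306 mm.
α = 2·arctan(5.22 / (2 × 20.306)) = 2·arctan(0.12853) ≈ 14.6485°.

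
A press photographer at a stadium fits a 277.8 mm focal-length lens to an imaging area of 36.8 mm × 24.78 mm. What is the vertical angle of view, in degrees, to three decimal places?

5.107°

Angle of view α = 2·arctan(h/2f) with h = 24.78 mm and f = 277.8 mm.
h/2f = 0.04460; arctan(0.04460) ≈ 2.5537°, so α ≈ 5.1074°.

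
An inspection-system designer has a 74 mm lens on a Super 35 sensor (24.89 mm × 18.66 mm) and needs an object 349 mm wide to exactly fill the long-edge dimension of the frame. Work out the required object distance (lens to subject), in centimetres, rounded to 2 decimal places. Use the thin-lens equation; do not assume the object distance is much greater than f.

Magnification m = w/W = dᵢ/dₒ; combined with 1/f = 1/dₒ + 1/dᵢ this gives dₒ = f·(1 + W/w).
dₒ = 74 mm × (1 + 349/24.89) = 74 × 15.0217 ≈ 1111.605 mm = 111.161 cm.

111.16 cm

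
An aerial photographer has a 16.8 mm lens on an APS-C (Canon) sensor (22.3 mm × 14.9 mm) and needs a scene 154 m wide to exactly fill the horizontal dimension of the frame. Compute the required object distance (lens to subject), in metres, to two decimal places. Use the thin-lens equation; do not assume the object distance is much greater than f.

116.03 m

W: 154 m = 154000 mm.
Magnification m = w/W = dᵢ/dₒ; combined with 1/f = 1/dₒ + 1/dᵢ this gives dₒ = f·(1 + W/w).
dₒ = 16.8 mm × (1 + 154000/22.3) = 16.8 × 6906.8296 ≈ 116034.737 mm = 116.035 m.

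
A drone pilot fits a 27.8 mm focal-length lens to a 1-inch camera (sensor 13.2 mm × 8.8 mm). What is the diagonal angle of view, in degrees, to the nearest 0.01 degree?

31.85°

Sensor diagonal = √(13.2² + 8.8²) = √251.6800 ≈ 15.8644 mm.
Angle of view α = 2·arctan(d/2f) with d = 15.8644 mm and f = 27.8 mm.
d/2f = 0.28533; arctan(0.28533) ≈ 15.9251°, so α ≈ 31.8502°.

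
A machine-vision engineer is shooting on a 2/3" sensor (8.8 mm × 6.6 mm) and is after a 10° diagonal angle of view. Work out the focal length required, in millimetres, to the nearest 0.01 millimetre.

Sensor diagonal = √(8.8² + 6.6²) = √121.0000 ≈ 11.0000 mm.
From α = 2·arctan(d/2f) we get f = d / (2·tan(α/2)).
With d = 11.0000 mm and α/2 = 5°, tan(α/2) ≈ 0.08749, so f ≈ 11.0000 / 0.17498 ≈ 62.8653 mm.

62.87 mm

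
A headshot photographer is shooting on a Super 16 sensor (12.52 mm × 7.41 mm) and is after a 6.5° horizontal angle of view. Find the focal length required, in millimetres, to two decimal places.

From α = 2·arctan(w/2f) we get f = w / (2·tan(α/2)).
With w = 12.52 mm and α/2 = 3.25°, tan(α/2) ≈ 0.05678, so f ≈ 12.52 / 0.11357 ≈ 110.2421 mm.

110.24 mm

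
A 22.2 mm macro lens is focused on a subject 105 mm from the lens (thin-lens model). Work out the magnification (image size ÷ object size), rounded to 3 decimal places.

Thin lens: 1/f = 1/dₒ + 1/dᵢ → 1/dᵢ = 1/22.2 − 1/105 = 0.0355212 mm⁻¹, so dᵢ ≈ 28.1522 mm.
Magnification m = dᵢ/dₒ = 28.1522/105 ≈ 0.26812.

0.268×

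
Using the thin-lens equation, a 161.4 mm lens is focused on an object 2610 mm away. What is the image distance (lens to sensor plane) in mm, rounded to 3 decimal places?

1/dᵢ = 1/f − 1/dₒ = 1/161.4 − 1/2610 = 0.0058126 mm⁻¹.
dᵢ = 1/0.0058126 ≈ 172.0387 mm.

172.039 mm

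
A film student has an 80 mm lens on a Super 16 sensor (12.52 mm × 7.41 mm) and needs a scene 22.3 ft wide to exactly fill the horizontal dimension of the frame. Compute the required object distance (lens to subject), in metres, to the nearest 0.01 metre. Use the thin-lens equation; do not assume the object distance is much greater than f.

W: 22.3 ft × 304.8 mm/ft = 6797.04 mm.
Magnification m = w/W = dᵢ/dₒ; combined with 1/f = 1/dₒ + 1/dᵢ this gives dₒ = f·(1 + W/w).
dₒ = 80 mm × (1 + 6797.04/12.52) = 80 × 543.8946 ≈ 43511.564 mm = 43.5116 m.

43.51 m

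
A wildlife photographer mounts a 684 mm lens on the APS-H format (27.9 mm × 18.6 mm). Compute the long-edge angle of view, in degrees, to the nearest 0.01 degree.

Angle of view α = 2·arctan(w/2f) with w = 27.9 mm and f = 684 mm.
w/2f = 0.02039; arctan(0.02039) ≈ 1.1684°, so α ≈ 2.3367°.

2.34°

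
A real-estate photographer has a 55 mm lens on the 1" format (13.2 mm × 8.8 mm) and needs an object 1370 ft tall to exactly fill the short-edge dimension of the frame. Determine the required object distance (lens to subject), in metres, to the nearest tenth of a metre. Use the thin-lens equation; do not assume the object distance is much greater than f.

W: 1370 ft × 304.8 mm/ft = 417575.99 mm.
Magnification m = h/W = dᵢ/dₒ; combined with 1/f = 1/dₒ + 1/dᵢ this gives dₒ = f·(1 + W/h).
dₒ = 55 mm × (1 + 417576/8.8) = 55 × 47452.8167 ≈ 2609904.916 mm = 2609.9 m.

2609.9 m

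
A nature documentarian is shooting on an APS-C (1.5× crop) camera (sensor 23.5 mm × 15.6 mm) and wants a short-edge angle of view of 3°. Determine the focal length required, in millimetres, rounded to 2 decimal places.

297.87 mm

From α = 2·arctan(h/2f) we get f = h / (2·tan(α/2)).
With h = 15.6 mm and α/2 = 1.5°, tan(α/2) ≈ 0.02619, so f ≈ 15.6 / 0.05237 ≈ 297.8700 mm.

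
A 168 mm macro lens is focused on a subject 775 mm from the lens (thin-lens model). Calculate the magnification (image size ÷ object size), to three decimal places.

0.277×

Thin lens: 1/f = 1/dₒ + 1/dᵢ → 1/dᵢ = 1/168 − 1/775 = 0.0046621 mm⁻¹, so dᵢ ≈ 214.4975 mm.
Magnification m = dᵢ/dₒ = 214.4975/775 ≈ 0.27677.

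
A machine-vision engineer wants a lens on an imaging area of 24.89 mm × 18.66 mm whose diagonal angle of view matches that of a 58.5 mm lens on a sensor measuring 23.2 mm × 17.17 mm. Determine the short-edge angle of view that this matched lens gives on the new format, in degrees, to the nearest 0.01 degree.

Sensor diagonal = √(23.2² + 17.17²) = √833.0489 ≈ 28.8626 mm.
Sensor diagonal = √(24.89² + 18.66²) = √967.7077 ≈ 31.1080 mm.
Equal diagonal AOV ⇒ f₂ = f₁ · 31.1080/28.8626 = 58.5 × 1.07780 ≈ 63.0511 mm.
Short-edge AOV on the new format = 2·arctan(18.66 / (2 × 63.0511)) = 2·arctan(0.14798) ≈ 16.8345°.

16.83°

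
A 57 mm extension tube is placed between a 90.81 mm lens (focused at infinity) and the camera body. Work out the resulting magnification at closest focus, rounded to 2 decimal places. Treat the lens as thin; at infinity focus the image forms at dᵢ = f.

0.63×

The tube moves the image plane from f to f + e, so dᵢ = 90.81 + 57 = 147.81 mm. Focus is achieved when 1/f = 1/dₒ + 1/dᵢ, giving dₒ = 1/(1/f − 1/(f+e)).
Magnification m = dᵢ/dₒ = (f+e)·(1/f − 1/(f+e)) = e/f = 57/90.81 ≈ 0.6277.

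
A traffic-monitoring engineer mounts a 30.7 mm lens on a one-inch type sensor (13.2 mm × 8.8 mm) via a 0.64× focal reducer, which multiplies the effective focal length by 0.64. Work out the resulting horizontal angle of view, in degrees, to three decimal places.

Effective focal length f = 30.7 × 0.64 = 19.648 mm.
α = 2·arctan(13.2 / (2 × 19.648)) = 2·arctan(0.33591) ≈ 37.1356°.

37.136°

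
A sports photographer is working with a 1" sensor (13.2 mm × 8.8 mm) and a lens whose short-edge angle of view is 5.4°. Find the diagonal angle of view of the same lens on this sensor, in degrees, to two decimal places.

9.72°

From the short-edge AOV: f = 8.8 / (2·tan(2.7°)) = 8.8 / 0.09432 ≈ 93.3018 mm.
Sensor diagonal = √(13.2² + 8.8²) = √251.6800 ≈ 15.8644 mm.
Diagonal AOV = 2·arctan(15.8644 / (2 × 93.3018)) = 2·arctan(0.08502) ≈ 9.7188°.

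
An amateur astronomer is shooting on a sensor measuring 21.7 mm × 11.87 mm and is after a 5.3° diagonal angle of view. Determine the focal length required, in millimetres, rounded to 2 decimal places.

Sensor diagonal = √(21.7² + 11.87²) = √611.7869 ≈ 24.7343 mm.
From α = 2·arctan(d/2f) we get f = d / (2·tan(α/2)).
With d = 24.7343 mm and α/2 = 2.65°, tan(α/2) ≈ 0.04628, so f ≈ 24.7343 / 0.09257 ≈ 267.2003 mm.

267.20 mm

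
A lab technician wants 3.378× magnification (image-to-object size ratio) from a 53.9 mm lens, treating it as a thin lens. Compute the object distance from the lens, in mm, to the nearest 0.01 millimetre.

69.86 mm

With m = dᵢ/dₒ and 1/f = 1/dₒ + 1/dᵢ, substituting dᵢ = m·dₒ gives 1/f = (1 + 1/m)/dₒ, hence dₒ = f·(1 + 1/m).
dₒ = 53.9 × (1 + 1/3.378) = 53.9 × 1.29603 ≈ 69.856 mm.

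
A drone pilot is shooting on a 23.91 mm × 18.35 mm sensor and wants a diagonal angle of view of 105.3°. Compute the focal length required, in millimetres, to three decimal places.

Sensor diagonal = √(23.91² + 18.35²) = √908.4106 ≈ 30.1399 mm.
From α = 2·arctan(d/2f) we get f = d / (2·tan(α/2)).
With d = 30.1399 mm and α/2 = 52.65°, tan(α/2) ≈ 1.31031, so f ≈ 30.1399 / 2.62063 ≈ 11.5010 mm.

11.501 mm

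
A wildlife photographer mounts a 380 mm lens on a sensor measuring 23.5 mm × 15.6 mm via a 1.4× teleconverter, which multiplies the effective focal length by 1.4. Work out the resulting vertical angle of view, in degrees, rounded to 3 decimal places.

1.680°

Effective focal length f = 380 × 1.4 = 532 mm.
α = 2·arctan(15.6 / (2 × 532)) = 2·arctan(0.01466) ≈ 1.6800°.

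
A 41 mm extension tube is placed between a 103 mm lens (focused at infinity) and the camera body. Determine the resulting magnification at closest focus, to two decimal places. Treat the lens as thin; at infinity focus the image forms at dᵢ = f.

0.40×

The tube moves the image plane from f to f + e, so dᵢ = 103 + 41 = 144 mm. Focus is achieved when 1/f = 1/dₒ + 1/dᵢ, giving dₒ = 1/(1/f − 1/(f+e)).
Magnification m = dᵢ/dₒ = (f+e)·(1/f − 1/(f+e)) = e/f = 41/103 ≈ 0.3981.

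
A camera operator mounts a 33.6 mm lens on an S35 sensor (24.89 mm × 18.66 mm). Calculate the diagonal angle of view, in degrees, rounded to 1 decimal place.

49.7°

Sensor diagonal = √(24.89² + 18.66²) = √967.7077 ≈ 31.1080 mm.
Angle of view α = 2·arctan(d/2f) with d = 31.1080 mm and f = 33.6 mm.
d/2f = 0.46292; arctan(0.46292) ≈ 24.8402°, so α ≈ 49.6804°.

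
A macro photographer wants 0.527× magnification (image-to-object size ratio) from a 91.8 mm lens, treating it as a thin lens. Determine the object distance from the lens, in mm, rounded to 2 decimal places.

265.99 mm

With m = dᵢ/dₒ and 1/f = 1/dₒ + 1/dᵢ, substituting dᵢ = m·dₒ gives 1/f = (1 + 1/m)/dₒ, hence dₒ = f·(1 + 1/m).
dₒ = 91.8 × (1 + 1/0.527) = 91.8 × 2.89753 ≈ 265.994 mm.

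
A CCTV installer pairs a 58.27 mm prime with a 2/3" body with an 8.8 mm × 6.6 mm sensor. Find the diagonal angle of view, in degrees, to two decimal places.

10.78°

Sensor diagonal = √(8.8² + 6.6²) = √121.0000 ≈ 11.0000 mm.
Angle of view α = 2·arctan(d/2f) with d = 11.0000 mm and f = 58.27 mm.
d/2f = 0.09439; arctan(0.09439) ≈ 5.3921°, so α ≈ 10.7841°.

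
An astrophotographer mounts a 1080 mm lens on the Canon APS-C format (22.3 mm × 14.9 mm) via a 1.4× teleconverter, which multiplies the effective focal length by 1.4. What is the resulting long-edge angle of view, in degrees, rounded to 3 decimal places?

0.845°

Effective focal length f = 1080 × 1.4 = 1512 mm.
α = 2·arctan(22.3 / (2 × 1512)) = 2·arctan(0.00737) ≈ 0.8450°.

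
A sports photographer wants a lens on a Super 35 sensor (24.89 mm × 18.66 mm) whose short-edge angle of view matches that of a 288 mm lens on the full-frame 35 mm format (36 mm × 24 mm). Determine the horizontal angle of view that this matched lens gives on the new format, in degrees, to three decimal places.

Equal short-edge AOV ⇒ f₂ = f₁ · 18.66/24 = 288 × 0.77750 ≈ 223.9200 mm.
Horizontal AOV on the new format = 2·arctan(24.89 / (2 × 223.9200)) = 2·arctan(0.05558) ≈ 6.3622°.

6.362°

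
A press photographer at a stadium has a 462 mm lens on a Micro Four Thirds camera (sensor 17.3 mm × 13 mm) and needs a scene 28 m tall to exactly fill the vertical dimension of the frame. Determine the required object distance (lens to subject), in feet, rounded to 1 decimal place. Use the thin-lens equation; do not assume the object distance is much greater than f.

W: 28 m = 28000 mm.
Magnification m = h/W = dᵢ/dₒ; combined with 1/f = 1/dₒ + 1/dᵢ this gives dₒ = f·(1 + W/h).
dₒ = 462 mm × (1 + 28000/13) = 462 × 2154.8462 ≈ 995538.923 mm = 995538.923/304.8 ft = 3266.2 ft.

3266.2 ft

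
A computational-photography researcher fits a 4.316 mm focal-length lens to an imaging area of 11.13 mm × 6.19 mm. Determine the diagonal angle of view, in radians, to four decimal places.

Sensor diagonal = √(11.13² + 6.19²) = √162.1930 ≈ 12.7355 mm.
Angle of view α = 2·arctan(d/2f) with d = 12.7355 mm and f = 4.316 mm.
d/2f = 1.47538; arctan(1.47538) ≈ 0.9751 rad, so α ≈ 1.9503 rad.

1.9503 rad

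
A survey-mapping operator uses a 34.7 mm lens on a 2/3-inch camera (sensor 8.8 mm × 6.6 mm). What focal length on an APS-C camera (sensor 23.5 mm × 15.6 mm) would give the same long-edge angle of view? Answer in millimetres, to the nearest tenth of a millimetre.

92.7 mm

Equal angle of view means equal width/f ratio, so f₂ = f₁ · (width₂/width₁) = 34.7 × 23.5/8.8.
f₂ = 34.7 × 2.67045 ≈ 92.665 mm.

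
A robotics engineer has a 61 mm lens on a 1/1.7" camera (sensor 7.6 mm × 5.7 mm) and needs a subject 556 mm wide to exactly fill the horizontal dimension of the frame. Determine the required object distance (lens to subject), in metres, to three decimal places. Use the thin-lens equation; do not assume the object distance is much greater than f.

4.524 m

Magnification m = w/W = dᵢ/dₒ; combined with 1/f = 1/dₒ + 1/dᵢ this gives dₒ = f·(1 + W/w).
dₒ = 61 mm × (1 + 556/7.6) = 61 × 74.1579 ≈ 4523.632 mm = 4.52363 m.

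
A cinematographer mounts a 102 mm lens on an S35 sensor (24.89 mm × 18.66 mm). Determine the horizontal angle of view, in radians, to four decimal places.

0.2428 rad

Angle of view α = 2·arctan(w/2f) with w = 24.89 mm and f = 102 mm.
w/2f = 0.12201; arctan(0.12201) ≈ 0.1214 rad, so α ≈ 0.2428 rad.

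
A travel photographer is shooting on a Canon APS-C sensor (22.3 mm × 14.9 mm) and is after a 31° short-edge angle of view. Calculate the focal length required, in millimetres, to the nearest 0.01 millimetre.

From α = 2·arctan(h/2f) we get f = h / (2·tan(α/2)).
With h = 14.9 mm and α/2 = 15.5°, tan(α/2) ≈ 0.27732, so f ≈ 14.9 / 0.55465 ≈ 26.8638 mm.

26.86 mm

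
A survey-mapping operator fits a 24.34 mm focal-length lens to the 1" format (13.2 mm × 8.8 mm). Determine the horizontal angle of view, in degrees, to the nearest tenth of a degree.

30.3°

Angle of view α = 2·arctan(w/2f) with w = 13.2 mm and f = 24.34 mm.
w/2f = 0.27116; arctan(0.27116) ≈ 15.1714°, so α ≈ 30.3429°.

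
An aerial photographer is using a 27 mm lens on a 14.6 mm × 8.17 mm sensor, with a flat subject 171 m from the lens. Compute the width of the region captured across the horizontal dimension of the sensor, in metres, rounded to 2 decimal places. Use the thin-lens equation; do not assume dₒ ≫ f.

92.45 m

dₒ: 171 m = 171000 mm.
Similar triangles through the lens centre give W/dₒ = w/dᵢ; with 1/f = 1/dₒ + 1/dᵢ this gives W = w·(dₒ − f)/f.
W = 14.6 mm × (171000 − 27) / 27 = 14.6 × 6332.3333 ≈ 92452.067 mm = 92.4521 m.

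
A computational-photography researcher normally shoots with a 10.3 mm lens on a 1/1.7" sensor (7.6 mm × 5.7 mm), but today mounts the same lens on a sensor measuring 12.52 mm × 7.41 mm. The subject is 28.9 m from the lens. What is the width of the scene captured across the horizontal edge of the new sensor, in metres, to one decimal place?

35.1 m

The focal length stays 10.3 mm; the relevant sensor dimension is now w = 12.52 mm. Object distance dₒ = 28.9 m = 28900 mm.
Thin-lens field width W = w·(dₒ − f)/f = 12.52 × (28900 − 10.3)/10.3 ≈ 35116.412 mm = 35.1164 m.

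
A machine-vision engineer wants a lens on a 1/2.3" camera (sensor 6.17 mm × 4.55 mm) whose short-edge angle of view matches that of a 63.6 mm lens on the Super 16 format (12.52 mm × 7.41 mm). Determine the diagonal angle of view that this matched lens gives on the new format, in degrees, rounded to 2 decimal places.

Equal short-edge AOV ⇒ f₂ = f₁ · 4.55/7.41 = 63.6 × 0.61404 ≈ 39.0526 mm.
Sensor diagonal = √(6.17² + 4.55²) = √58.7714 ≈ 7.6663 mm.
Diagonal AOV on the new format = 2·arctan(7.6663 / (2 × 39.0526)) = 2·arctan(0.09815) ≈ 11.2116°.

11.21°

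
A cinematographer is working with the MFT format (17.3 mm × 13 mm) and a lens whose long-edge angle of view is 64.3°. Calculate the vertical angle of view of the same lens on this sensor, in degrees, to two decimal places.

From the long-edge AOV: f = 17.3 / (2·tan(32.15°)) = 17.3 / 1.25703 ≈ 13.7626 mm.
Vertical AOV = 2·arctan(13 / (2 × 13.7626)) = 2·arctan(0.47229) ≈ 50.5623°.

50.56°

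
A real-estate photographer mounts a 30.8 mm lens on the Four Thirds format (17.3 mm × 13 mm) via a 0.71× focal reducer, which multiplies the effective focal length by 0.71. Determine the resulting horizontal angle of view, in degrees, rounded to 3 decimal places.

Effective focal length f = 30.8 × 0.71 = 21.868 mm.
α = 2·arctan(17.3 / (2 × 21.868)) = 2·arctan(0.39556) ≈ 43.1631°.

43.163°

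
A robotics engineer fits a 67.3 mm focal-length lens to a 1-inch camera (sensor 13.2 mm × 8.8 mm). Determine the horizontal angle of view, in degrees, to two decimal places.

Angle of view α = 2·arctan(w/2f) with w = 13.2 mm and f = 67.3 mm.
w/2f = 0.09807; arctan(0.09807) ≈ 5.6010°, so α ≈ 11.2020°.

11.20°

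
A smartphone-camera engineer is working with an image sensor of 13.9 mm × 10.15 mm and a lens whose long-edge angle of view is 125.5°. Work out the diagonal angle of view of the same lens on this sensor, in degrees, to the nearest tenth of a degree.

From the long-edge AOV: f = 13.9 / (2·tan(62.75°)) = 13.9 / 3.88324 ≈ 3.5795 mm.
Sensor diagonal = √(13.9² + 10.15²) = √296.2325 ≈ 17.2114 mm.
Diagonal AOV = 2·arctan(17.2114 / (2 × 3.5795)) = 2·arctan(2.40417) ≈ 134.8309°.

134.8°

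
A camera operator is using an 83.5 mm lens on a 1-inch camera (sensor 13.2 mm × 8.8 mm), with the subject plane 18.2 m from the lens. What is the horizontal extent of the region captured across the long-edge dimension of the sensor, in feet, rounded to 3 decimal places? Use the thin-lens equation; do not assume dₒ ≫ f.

9.396 ft

dₒ: 18.2 m = 18200 mm.
Similar triangles through the lens centre give W/dₒ = w/dᵢ; with 1/f = 1/dₒ + 1/dᵢ this gives W = w·(dₒ − f)/f.
W = 13.2 mm × (18200 − 83.5) / 83.5 = 13.2 × 216.9641 ≈ 2863.926 mm = 2863.926/304.8 ft = 9.39608 ft.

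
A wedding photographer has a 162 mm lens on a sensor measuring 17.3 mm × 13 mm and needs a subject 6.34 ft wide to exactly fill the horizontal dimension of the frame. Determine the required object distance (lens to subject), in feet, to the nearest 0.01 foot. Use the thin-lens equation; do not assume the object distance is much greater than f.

W: 6.34 ft × 304.8 mm/ft = 1932.43 mm.
Magnification m = w/W = dᵢ/dₒ; combined with 1/f = 1/dₒ + 1/dᵢ this gives dₒ = f·(1 + W/w).
dₒ = 162 mm × (1 + 1932.43/17.3) = 162 × 112.7013 ≈ 18257.605 mm = 18257.605/304.8 ft = 59.9003 ft.

59.90 ft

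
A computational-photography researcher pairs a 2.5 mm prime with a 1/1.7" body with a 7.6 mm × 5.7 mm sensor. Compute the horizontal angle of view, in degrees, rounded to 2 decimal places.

Angle of view α = 2·arctan(w/2f) with w = 7.6 mm and f = 2.5 mm.
w/2f = 1.52000; arctan(1.52000) ≈ 56.6593°, so α ≈ 113.3186°.

113.32°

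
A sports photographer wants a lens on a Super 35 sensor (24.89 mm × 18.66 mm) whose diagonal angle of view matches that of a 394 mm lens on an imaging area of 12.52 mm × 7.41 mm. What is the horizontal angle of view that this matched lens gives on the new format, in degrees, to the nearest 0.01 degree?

1.69°

Sensor diagonal = √(12.52² + 7.41²) = √211.6585 ≈ 14.5485 mm.
Sensor diagonal = √(24.89² + 18.66²) = √967.7077 ≈ 31.1080 mm.
Equal diagonal AOV ⇒ f₂ = f₁ · 31.1080/14.5485 = 394 × 2.13823 ≈ 842.4623 mm.
Horizontal AOV on the new format = 2·arctan(24.89 / (2 × 842.4623)) = 2·arctan(0.01477) ≈ 1.6926°.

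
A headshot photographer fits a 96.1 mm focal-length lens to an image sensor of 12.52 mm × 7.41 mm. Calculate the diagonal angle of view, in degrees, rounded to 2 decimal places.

Sensor diagonal = √(12.52² + 7.41²) = √211.6585 ≈ 14.5485 mm.
Angle of view α = 2·arctan(d/2f) with d = 14.5485 mm and f = 96.1 mm.
d/2f = 0.07569; arctan(0.07569) ≈ 4.3287°, so α ≈ 8.6574°.

8.66°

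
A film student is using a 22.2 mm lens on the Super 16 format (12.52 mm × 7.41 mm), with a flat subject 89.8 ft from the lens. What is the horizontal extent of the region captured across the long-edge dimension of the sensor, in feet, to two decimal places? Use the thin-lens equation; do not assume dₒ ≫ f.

dₒ: 89.8 ft × 304.8 mm/ft = 27371.04 mm.
Similar triangles through the lens centre give W/dₒ = w/dᵢ; with 1/f = 1/dₒ + 1/dᵢ this gives W = w·(dₒ − f)/f.
W = 12.52 mm × (27371 − 22.2) / 22.2 = 12.52 × 1231.9297 ≈ 15423.760 mm = 15423.760/304.8 ft = 50.6029 ft.

50.60 ft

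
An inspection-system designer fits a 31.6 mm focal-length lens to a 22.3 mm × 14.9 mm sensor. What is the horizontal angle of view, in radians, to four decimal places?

Angle of view α = 2·arctan(w/2f) with w = 22.3 mm and f = 31.6 mm.
w/2f = 0.35285; arctan(0.35285) ≈ 0.3392 rad, so α ≈ 0.6784 rad.

0.6784 rad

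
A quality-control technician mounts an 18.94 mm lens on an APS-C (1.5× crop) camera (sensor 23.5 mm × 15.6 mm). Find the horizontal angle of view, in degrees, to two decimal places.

Angle of view α = 2·arctan(w/2f) with w = 23.5 mm and f = 18.94 mm.
w/2f = 0.62038; arctan(0.62038) ≈ 31.8146°, so α ≈ 63.6293°.

63.63°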